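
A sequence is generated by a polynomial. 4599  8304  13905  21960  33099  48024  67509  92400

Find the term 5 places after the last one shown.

332595

D1: 3705  5601  8055  11139  14925  19485  24891
D2: 1896  2454  3084  3786  4560  5406
D3: 558  630  702  774  846
D4: 72  72  72  72
Constant fourth difference = 72, so extend:
846 + 72 = 918;  5406 + 918 = 6324;  24891 + 6324 = 31215;  92400 + 31215 = 123615
918 + 72 = 990;  6324 + 990 = 7314;  31215 + 7314 = 38529;  123615 + 38529 = 162144
990 + 72 = 1062;  7314 + 1062 = 8376;  38529 + 8376 = 46905;  162144 + 46905 = 209049
1062 + 72 = 1134;  8376 + 1134 = 9510;  46905 + 9510 = 56415;  209049 + 56415 = 265464
1134 + 72 = 1206;  9510 + 1206 = 10716;  56415 + 10716 = 67131;  265464 + 67131 = 332595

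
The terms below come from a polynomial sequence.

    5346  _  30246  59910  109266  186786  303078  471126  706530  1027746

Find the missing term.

13698

Using the last 8 terms:
29664  49356  77520  116292  168048  235404  321216
19692  28164  38772  51756  67356  85812
8472  10608  12984  15600  18456
2136  2376  2616  2856
240  240  240
Constant fifth difference = 240.
Extend backward: 2136 − 240 = 1896;  8472 − 1896 = 6576;  19692 − 6576 = 13116;  29664 − 13116 = 16548;  30246 − 16548 = 13698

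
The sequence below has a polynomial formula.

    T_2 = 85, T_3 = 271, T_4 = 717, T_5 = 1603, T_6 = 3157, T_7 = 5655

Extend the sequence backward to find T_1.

27

Δ: 186  446  886  1554  2498
Δ²: 260  440  668  944
Δ³: 180  228  276
Δ⁴: 48  48
The fourth differences are constant at 48.
Work back: 180 − 48 = 132;  260 − 132 = 128;  186 − 128 = 58;  85 − 58 = 27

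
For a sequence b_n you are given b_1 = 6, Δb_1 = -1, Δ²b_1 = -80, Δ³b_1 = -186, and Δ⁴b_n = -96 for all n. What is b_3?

Build the table forward from the leading diagonal:
Δ⁴: -96  -96  -96
Δ³: -186  -282  -378
Δ²: -80  -266  -548
Δ: -1  -81  -347
b: 6  5  -76

-76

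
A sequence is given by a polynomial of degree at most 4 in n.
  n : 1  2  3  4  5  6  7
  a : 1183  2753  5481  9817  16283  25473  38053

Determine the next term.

First differences: 1570  2728  4336  6466  9190  12580
Second differences: 1158  1608  2130  2724  3390
Third differences: 450  522  594  666
Fourth differences: 72  72  72
The fourth differences are constant (72).
666 + 72 = 738;  3390 + 738 = 4128;  12580 + 4128 = 16708;  38053 + 16708 = 54761

54761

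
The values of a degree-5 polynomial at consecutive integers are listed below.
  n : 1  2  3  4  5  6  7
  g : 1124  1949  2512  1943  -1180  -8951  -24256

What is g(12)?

-385361

First differences: 825 , 563 , -569 , -3123 , -7771 , -15305
Second differences: -262 , -1132 , -2554 , -4648 , -7534
Third differences: -870 , -1422 , -2094 , -2886
Fourth differences: -552 , -672 , -792
Fifth differences: -120 , -120
Fifth differences constant at -120.
-792 − 120 = -912;  -2886 − 912 = -3798;  -7534 − 3798 = -11332;  -15305 − 11332 = -26637;  -24256 − 26637 = -50893
-912 − 120 = -1032;  -3798 − 1032 = -4830;  -11332 − 4830 = -16162;  -26637 − 16162 = -42799;  -50893 − 42799 = -93692
-1032 − 120 = -1152;  -4830 − 1152 = -5982;  -16162 − 5982 = -22144;  -42799 − 22144 = -64943;  -93692 − 64943 = -158635
-1152 − 120 = -1272;  -5982 − 1272 = -7254;  -22144 − 7254 = -29398;  -64943 − 29398 = -94341;  -158635 − 94341 = -252976
-1272 − 120 = -1392;  -7254 − 1392 = -8646;  -29398 − 8646 = -38044;  -94341 − 38044 = -132385;  -252976 − 132385 = -385361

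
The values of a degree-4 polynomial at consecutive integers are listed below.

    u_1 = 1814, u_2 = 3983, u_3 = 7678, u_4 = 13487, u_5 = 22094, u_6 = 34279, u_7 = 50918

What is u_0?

679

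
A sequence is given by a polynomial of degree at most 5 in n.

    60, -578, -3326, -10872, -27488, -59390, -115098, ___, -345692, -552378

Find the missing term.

-205796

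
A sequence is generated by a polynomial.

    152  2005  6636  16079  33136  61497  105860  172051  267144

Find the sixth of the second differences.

21828

D1: 1853, 4631, 9443, 17057, 28361, 44363, 66191, 95093
D2: 2778, 4812, 7614, 11304, 16002, 21828, 28902
D3: 2034, 2802, 3690, 4698, 5826, 7074
D4: 768, 888, 1008, 1128, 1248
D5: 120, 120, 120, 120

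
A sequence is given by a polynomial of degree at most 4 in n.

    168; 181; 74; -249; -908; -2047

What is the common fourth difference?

-24

Δ: 13, -107, -323, -659, -1139
Δ²: -120, -216, -336, -480
Δ³: -96, -120, -144
Δ⁴: -24, -24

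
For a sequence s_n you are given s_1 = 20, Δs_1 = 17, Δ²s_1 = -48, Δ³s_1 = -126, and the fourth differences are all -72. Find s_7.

Build the table forward from the leading diagonal:
Fourth differences: -72, -72, -72, -72, -72, -72, -72
Third differences: -126, -198, -270, -342, -414, -486, -558
Second differences: -48, -174, -372, -642, -984, -1398, -1884
First differences: 17, -31, -205, -577, -1219, -2203, -3601
s: 20, 37, 6, -199, -776, -1995, -4198

-4198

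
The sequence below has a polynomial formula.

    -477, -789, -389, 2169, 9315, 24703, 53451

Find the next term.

102381

D1: -312, 400, 2558, 7146, 15388, 28748
D2: 712, 2158, 4588, 8242, 13360
D3: 1446, 2430, 3654, 5118
D4: 984, 1224, 1464
D5: 240, 240
Constant fifth difference = 240, so extend:
1464 + 240 = 1704;  5118 + 1704 = 6822;  13360 + 6822 = 20182;  28748 + 20182 = 48930;  53451 + 48930 = 102381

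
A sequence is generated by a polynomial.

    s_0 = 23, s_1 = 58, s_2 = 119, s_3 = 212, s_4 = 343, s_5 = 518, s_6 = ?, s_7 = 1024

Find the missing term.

743

Using the first 6 terms:
Δ: 35, 61, 93, 131, 175
Δ²: 26, 32, 38, 44
Δ³: 6, 6, 6
Constant third difference = 6.
Extend forward: 44 + 6 = 50;  175 + 50 = 225;  518 + 225 = 743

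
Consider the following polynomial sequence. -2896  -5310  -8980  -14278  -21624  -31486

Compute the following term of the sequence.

First differences: -2414  -3670  -5298  -7346  -9862
Second differences: -1256  -1628  -2048  -2516
Third differences: -372  -420  -468
Fourth differences: -48  -48
The fourth differences are constant (-48).
-468 − 48 = -516;  -2516 − 516 = -3032;  -9862 − 3032 = -12894;  -31486 − 12894 = -44380

-44380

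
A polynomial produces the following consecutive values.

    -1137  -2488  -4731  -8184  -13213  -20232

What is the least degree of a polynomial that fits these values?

4

First differences: -1351, -2243, -3453, -5029, -7019
Second differences: -892, -1210, -1576, -1990
Third differences: -318, -366, -414
Fourth differences: -48, -48
The fourth differences are constant, so the polynomial has degree 4.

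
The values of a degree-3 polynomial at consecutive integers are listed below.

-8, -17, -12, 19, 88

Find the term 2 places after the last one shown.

D1: -9  5  31  69
D2: 14  26  38
D3: 12  12
The third differences are constant (12).
38 + 12 = 50;  69 + 50 = 119;  88 + 119 = 207
50 + 12 = 62;  119 + 62 = 181;  207 + 181 = 388

388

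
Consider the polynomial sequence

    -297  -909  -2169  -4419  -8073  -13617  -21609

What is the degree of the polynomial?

4

-612, -1260, -2250, -3654, -5544, -7992
-648, -990, -1404, -1890, -2448
-342, -414, -486, -558
-72, -72, -72
The fourth differences are constant, so the polynomial has degree 4.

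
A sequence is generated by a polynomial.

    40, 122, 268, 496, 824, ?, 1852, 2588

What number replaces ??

Using the first 5 terms:
D1: 82, 146, 228, 328
D2: 64, 82, 100
D3: 18, 18
Constant third difference = 18.
Extend forward: 100 + 18 = 118;  328 + 118 = 446;  824 + 446 = 1270

1270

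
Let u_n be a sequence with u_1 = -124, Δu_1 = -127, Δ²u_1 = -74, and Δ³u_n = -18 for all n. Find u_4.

-745

Build the table forward from the leading diagonal:
Third differences: -18  -18  -18  -18
Second differences: -74  -92  -110  -128
First differences: -127  -201  -293  -403
u: -124  -251  -452  -745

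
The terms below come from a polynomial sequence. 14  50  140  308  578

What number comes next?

974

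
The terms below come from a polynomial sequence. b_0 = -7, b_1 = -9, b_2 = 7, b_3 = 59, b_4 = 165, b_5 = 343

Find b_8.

1489

First differences: -2 , 16 , 52 , 106 , 178
Second differences: 18 , 36 , 54 , 72
Third differences: 18 , 18 , 18
The third differences are constant (18).
72 + 18 = 90;  178 + 90 = 268;  343 + 268 = 611
90 + 18 = 108;  268 + 108 = 376;  611 + 376 = 987
108 + 18 = 126;  376 + 126 = 502;  987 + 502 = 1489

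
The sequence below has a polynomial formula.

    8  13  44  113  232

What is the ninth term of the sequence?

1448

First differences: 5, 31, 69, 119
Second differences: 26, 38, 50
Third differences: 12, 12
The third differences are constant (12).
50 + 12 = 62;  119 + 62 = 181;  232 + 181 = 413
62 + 12 = 74;  181 + 74 = 255;  413 + 255 = 668
74 + 12 = 86;  255 + 86 = 341;  668 + 341 = 1009
86 + 12 = 98;  341 + 98 = 439;  1009 + 439 = 1448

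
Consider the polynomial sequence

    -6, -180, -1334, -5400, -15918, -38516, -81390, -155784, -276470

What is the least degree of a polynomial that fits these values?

First differences: -174, -1154, -4066, -10518, -22598, -42874, -74394, -120686
Second differences: -980, -2912, -6452, -12080, -20276, -31520, -46292
Third differences: -1932, -3540, -5628, -8196, -11244, -14772
Fourth differences: -1608, -2088, -2568, -3048, -3528
Fifth differences: -480, -480, -480, -480
The fifth differences are constant, so the polynomial has degree 5.

5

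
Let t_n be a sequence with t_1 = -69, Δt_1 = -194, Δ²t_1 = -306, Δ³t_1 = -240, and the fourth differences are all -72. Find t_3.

-763

Build the table forward from the leading diagonal:
D4: -72, -72, -72
D3: -240, -312, -384
D2: -306, -546, -858
D1: -194, -500, -1046
t: -69, -263, -763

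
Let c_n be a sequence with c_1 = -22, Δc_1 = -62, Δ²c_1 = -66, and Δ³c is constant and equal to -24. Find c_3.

-212

Build the table forward from the leading diagonal:
Δ³: -24  -24  -24
Δ²: -66  -90  -114
Δ: -62  -128  -218
c: -22  -84  -212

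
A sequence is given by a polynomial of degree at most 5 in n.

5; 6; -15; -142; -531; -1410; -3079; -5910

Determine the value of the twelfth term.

Δ: 1, -21, -127, -389, -879, -1669, -2831
Δ²: -22, -106, -262, -490, -790, -1162
Δ³: -84, -156, -228, -300, -372
Δ⁴: -72, -72, -72, -72
The fourth differences are constant (-72).
-372 − 72 = -444;  -1162 − 444 = -1606;  -2831 − 1606 = -4437;  -5910 − 4437 = -10347
-444 − 72 = -516;  -1606 − 516 = -2122;  -4437 − 2122 = -6559;  -10347 − 6559 = -16906
-516 − 72 = -588;  -2122 − 588 = -2710;  -6559 − 2710 = -9269;  -16906 − 9269 = -26175
-588 − 72 = -660;  -2710 − 660 = -3370;  -9269 − 3370 = -12639;  -26175 − 12639 = -38814

-38814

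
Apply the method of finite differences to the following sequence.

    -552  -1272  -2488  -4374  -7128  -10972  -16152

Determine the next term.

-22938

-720  -1216  -1886  -2754  -3844  -5180
-496  -670  -868  -1090  -1336
-174  -198  -222  -246
-24  -24  -24
Constant fourth difference = -24, so extend:
-246 − 24 = -270;  -1336 − 270 = -1606;  -5180 − 1606 = -6786;  -16152 − 6786 = -22938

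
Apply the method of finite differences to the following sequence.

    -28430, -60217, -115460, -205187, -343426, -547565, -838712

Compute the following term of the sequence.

-1242055

D1: -31787, -55243, -89727, -138239, -204139, -291147
D2: -23456, -34484, -48512, -65900, -87008
D3: -11028, -14028, -17388, -21108
D4: -3000, -3360, -3720
D5: -360, -360
Fifth differences constant at -360.
-3720 − 360 = -4080;  -21108 − 4080 = -25188;  -87008 − 25188 = -112196;  -291147 − 112196 = -403343;  -838712 − 403343 = -1242055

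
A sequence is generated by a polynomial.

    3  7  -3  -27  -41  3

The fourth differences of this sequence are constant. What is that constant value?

24

First differences: 4, -10, -24, -14, 44
Second differences: -14, -14, 10, 58
Third differences: 0, 24, 48
Fourth differences: 24, 24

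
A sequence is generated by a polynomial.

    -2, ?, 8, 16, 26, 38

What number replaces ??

Using the last 4 terms:
D1: 8, 10, 12
D2: 2, 2
Constant second difference = 2.
Extend backward: 8 − 2 = 6;  8 − 6 = 2

2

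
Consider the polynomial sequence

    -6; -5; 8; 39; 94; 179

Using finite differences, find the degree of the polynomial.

1, 13, 31, 55, 85
12, 18, 24, 30
6, 6, 6
The third differences are constant, so the polynomial has degree 3.

3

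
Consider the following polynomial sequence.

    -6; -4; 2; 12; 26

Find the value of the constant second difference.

4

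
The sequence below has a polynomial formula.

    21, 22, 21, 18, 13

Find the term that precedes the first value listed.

18

First differences: 1, -1, -3, -5
Second differences: -2, -2, -2
The second differences are constant at -2.
Work back: 1 + 2 = 3;  21 − 3 = 18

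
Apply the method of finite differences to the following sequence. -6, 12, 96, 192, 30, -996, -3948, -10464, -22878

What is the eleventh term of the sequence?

-78936

D1: 18 , 84 , 96 , -162 , -1026 , -2952 , -6516 , -12414
D2: 66 , 12 , -258 , -864 , -1926 , -3564 , -5898
D3: -54 , -270 , -606 , -1062 , -1638 , -2334
D4: -216 , -336 , -456 , -576 , -696
D5: -120 , -120 , -120 , -120
Fifth differences constant at -120.
-696 − 120 = -816;  -2334 − 816 = -3150;  -5898 − 3150 = -9048;  -12414 − 9048 = -21462;  -22878 − 21462 = -44340
-816 − 120 = -936;  -3150 − 936 = -4086;  -9048 − 4086 = -13134;  -21462 − 13134 = -34596;  -44340 − 34596 = -78936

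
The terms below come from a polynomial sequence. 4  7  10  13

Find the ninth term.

28

3, 3, 3
Constant first difference = 3, so extend:
13 + 3 = 16
16 + 3 = 19
19 + 3 = 22
22 + 3 = 25
25 + 3 = 28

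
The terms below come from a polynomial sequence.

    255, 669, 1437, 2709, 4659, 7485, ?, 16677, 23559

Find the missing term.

11409

Using the first 6 terms:
First differences: 414  768  1272  1950  2826
Second differences: 354  504  678  876
Third differences: 150  174  198
Fourth differences: 24  24
Constant fourth difference = 24.
Extend forward: 198 + 24 = 222;  876 + 222 = 1098;  2826 + 1098 = 3924;  7485 + 3924 = 11409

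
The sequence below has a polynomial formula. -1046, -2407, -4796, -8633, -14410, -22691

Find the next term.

-34112

D1: -1361 , -2389 , -3837 , -5777 , -8281
D2: -1028 , -1448 , -1940 , -2504
D3: -420 , -492 , -564
D4: -72 , -72
Fourth differences constant at -72.
-564 − 72 = -636;  -2504 − 636 = -3140;  -8281 − 3140 = -11421;  -22691 − 11421 = -34112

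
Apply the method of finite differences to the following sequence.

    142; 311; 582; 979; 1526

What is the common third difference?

24

First differences: 169, 271, 397, 547
Second differences: 102, 126, 150
Third differences: 24, 24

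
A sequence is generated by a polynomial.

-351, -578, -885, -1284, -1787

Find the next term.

Δ: -227, -307, -399, -503
Δ²: -80, -92, -104
Δ³: -12, -12
Constant third difference = -12, so extend:
-104 − 12 = -116;  -503 − 116 = -619;  -1787 − 619 = -2406

-2406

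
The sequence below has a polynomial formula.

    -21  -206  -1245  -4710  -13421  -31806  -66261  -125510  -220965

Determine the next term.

First differences: -185, -1039, -3465, -8711, -18385, -34455, -59249, -95455
Second differences: -854, -2426, -5246, -9674, -16070, -24794, -36206
Third differences: -1572, -2820, -4428, -6396, -8724, -11412
Fourth differences: -1248, -1608, -1968, -2328, -2688
Fifth differences: -360, -360, -360, -360
The fifth differences are constant (-360).
-2688 − 360 = -3048;  -11412 − 3048 = -14460;  -36206 − 14460 = -50666;  -95455 − 50666 = -146121;  -220965 − 146121 = -367086

-367086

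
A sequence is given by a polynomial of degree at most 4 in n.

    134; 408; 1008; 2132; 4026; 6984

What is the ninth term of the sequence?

25902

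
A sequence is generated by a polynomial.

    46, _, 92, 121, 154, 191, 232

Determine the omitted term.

67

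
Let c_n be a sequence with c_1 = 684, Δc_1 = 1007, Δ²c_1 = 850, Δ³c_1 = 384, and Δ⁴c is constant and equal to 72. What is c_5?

11420

Build the table forward from the leading diagonal:
D4: 72  72  72  72  72
D3: 384  456  528  600  672
D2: 850  1234  1690  2218  2818
D1: 1007  1857  3091  4781  6999
c: 684  1691  3548  6639  11420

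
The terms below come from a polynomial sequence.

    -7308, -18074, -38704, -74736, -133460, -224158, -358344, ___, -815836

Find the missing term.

-550004

Using the first 7 terms:
Δ: -10766  -20630  -36032  -58724  -90698  -134186
Δ²: -9864  -15402  -22692  -31974  -43488
Δ³: -5538  -7290  -9282  -11514
Δ⁴: -1752  -1992  -2232
Δ⁵: -240  -240
Constant fifth difference = -240.
Extend forward: -2232 − 240 = -2472;  -11514 − 2472 = -13986;  -43488 − 13986 = -57474;  -134186 − 57474 = -191660;  -358344 − 191660 = -550004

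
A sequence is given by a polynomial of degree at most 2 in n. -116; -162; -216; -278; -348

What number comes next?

D1: -46 , -54 , -62 , -70
D2: -8 , -8 , -8
Second differences constant at -8.
-70 − 8 = -78;  -348 − 78 = -426

-426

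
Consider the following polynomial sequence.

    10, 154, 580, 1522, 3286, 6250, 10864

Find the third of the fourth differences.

72

Δ: 144, 426, 942, 1764, 2964, 4614
Δ²: 282, 516, 822, 1200, 1650
Δ³: 234, 306, 378, 450
Δ⁴: 72, 72, 72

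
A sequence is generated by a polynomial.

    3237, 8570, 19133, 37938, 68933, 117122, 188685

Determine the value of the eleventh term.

880157

D1: 5333, 10563, 18805, 30995, 48189, 71563
D2: 5230, 8242, 12190, 17194, 23374
D3: 3012, 3948, 5004, 6180
D4: 936, 1056, 1176
D5: 120, 120
Constant fifth difference = 120, so extend:
1176 + 120 = 1296;  6180 + 1296 = 7476;  23374 + 7476 = 30850;  71563 + 30850 = 102413;  188685 + 102413 = 291098
1296 + 120 = 1416;  7476 + 1416 = 8892;  30850 + 8892 = 39742;  102413 + 39742 = 142155;  291098 + 142155 = 433253
1416 + 120 = 1536;  8892 + 1536 = 10428;  39742 + 10428 = 50170;  142155 + 50170 = 192325;  433253 + 192325 = 625578
1536 + 120 = 1656;  10428 + 1656 = 12084;  50170 + 12084 = 62254;  192325 + 62254 = 254579;  625578 + 254579 = 880157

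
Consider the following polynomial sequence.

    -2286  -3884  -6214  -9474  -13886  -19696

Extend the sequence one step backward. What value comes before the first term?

D1: -1598  -2330  -3260  -4412  -5810
D2: -732  -930  -1152  -1398
D3: -198  -222  -246
D4: -24  -24
The fourth differences are constant at -24.
Work back: -198 + 24 = -174;  -732 + 174 = -558;  -1598 + 558 = -1040;  -2286 + 1040 = -1246

-1246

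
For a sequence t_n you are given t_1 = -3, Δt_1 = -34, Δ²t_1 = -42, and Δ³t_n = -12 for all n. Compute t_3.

Build the table forward from the leading diagonal:
D3: -12, -12, -12
D2: -42, -54, -66
D1: -34, -76, -130
t: -3, -37, -113

-113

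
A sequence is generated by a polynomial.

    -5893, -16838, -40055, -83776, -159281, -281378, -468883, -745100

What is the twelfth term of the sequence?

-3387128

Δ: -10945, -23217, -43721, -75505, -122097, -187505, -276217
Δ²: -12272, -20504, -31784, -46592, -65408, -88712
Δ³: -8232, -11280, -14808, -18816, -23304
Δ⁴: -3048, -3528, -4008, -4488
Δ⁵: -480, -480, -480
Fifth differences constant at -480.
-4488 − 480 = -4968;  -23304 − 4968 = -28272;  -88712 − 28272 = -116984;  -276217 − 116984 = -393201;  -745100 − 393201 = -1138301
-4968 − 480 = -5448;  -28272 − 5448 = -33720;  -116984 − 33720 = -150704;  -393201 − 150704 = -543905;  -1138301 − 543905 = -1682206
-5448 − 480 = -5928;  -33720 − 5928 = -39648;  -150704 − 39648 = -190352;  -543905 − 190352 = -734257;  -1682206 − 734257 = -2416463
-5928 − 480 = -6408;  -39648 − 6408 = -46056;  -190352 − 46056 = -236408;  -734257 − 236408 = -970665;  -2416463 − 970665 = -3387128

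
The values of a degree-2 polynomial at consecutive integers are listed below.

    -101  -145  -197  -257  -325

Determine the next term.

-401

D1: -44, -52, -60, -68
D2: -8, -8, -8
Constant second difference = -8, so extend:
-68 − 8 = -76;  -325 − 76 = -401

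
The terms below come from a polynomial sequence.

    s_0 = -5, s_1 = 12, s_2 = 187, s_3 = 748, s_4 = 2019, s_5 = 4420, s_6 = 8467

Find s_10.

54795

D1: 17, 175, 561, 1271, 2401, 4047
D2: 158, 386, 710, 1130, 1646
D3: 228, 324, 420, 516
D4: 96, 96, 96
Fourth differences constant at 96.
516 + 96 = 612;  1646 + 612 = 2258;  4047 + 2258 = 6305;  8467 + 6305 = 14772
612 + 96 = 708;  2258 + 708 = 2966;  6305 + 2966 = 9271;  14772 + 9271 = 24043
708 + 96 = 804;  2966 + 804 = 3770;  9271 + 3770 = 13041;  24043 + 13041 = 37084
804 + 96 = 900;  3770 + 900 = 4670;  13041 + 4670 = 17711;  37084 + 17711 = 54795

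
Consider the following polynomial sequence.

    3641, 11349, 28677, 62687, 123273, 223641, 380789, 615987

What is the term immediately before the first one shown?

First differences: 7708  17328  34010  60586  100368  157148  235198
Second differences: 9620  16682  26576  39782  56780  78050
Third differences: 7062  9894  13206  16998  21270
Fourth differences: 2832  3312  3792  4272
Fifth differences: 480  480  480
The fifth differences are constant at 480.
Work back: 2832 − 480 = 2352;  7062 − 2352 = 4710;  9620 − 4710 = 4910;  7708 − 4910 = 2798;  3641 − 2798 = 843

843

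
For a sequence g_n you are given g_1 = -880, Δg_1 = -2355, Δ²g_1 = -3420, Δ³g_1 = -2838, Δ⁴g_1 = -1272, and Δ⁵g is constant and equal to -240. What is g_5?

Build the table forward from the leading diagonal:
Fifth differences: -240, -240, -240, -240, -240
Fourth differences: -1272, -1512, -1752, -1992, -2232
Third differences: -2838, -4110, -5622, -7374, -9366
Second differences: -3420, -6258, -10368, -15990, -23364
First differences: -2355, -5775, -12033, -22401, -38391
g: -880, -3235, -9010, -21043, -43444

-43444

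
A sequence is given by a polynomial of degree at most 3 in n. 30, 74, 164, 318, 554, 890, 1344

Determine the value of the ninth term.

Δ: 44, 90, 154, 236, 336, 454
Δ²: 46, 64, 82, 100, 118
Δ³: 18, 18, 18, 18
The third differences are constant (18).
118 + 18 = 136;  454 + 136 = 590;  1344 + 590 = 1934
136 + 18 = 154;  590 + 154 = 744;  1934 + 744 = 2678

2678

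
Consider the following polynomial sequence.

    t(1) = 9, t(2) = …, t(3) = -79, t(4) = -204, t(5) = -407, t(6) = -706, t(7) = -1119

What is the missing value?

Using the last 5 terms:
-125  -203  -299  -413
-78  -96  -114
-18  -18
Constant third difference = -18.
Extend backward: -78 + 18 = -60;  -125 + 60 = -65;  -79 + 65 = -14

-14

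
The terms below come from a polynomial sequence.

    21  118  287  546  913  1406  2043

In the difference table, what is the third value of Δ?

First differences: 97, 169, 259, 367, 493, 637
Second differences: 72, 90, 108, 126, 144
Third differences: 18, 18, 18, 18

259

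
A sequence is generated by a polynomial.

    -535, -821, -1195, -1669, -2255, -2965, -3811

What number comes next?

-4805

D1: -286 , -374 , -474 , -586 , -710 , -846
D2: -88 , -100 , -112 , -124 , -136
D3: -12 , -12 , -12 , -12
Third differences constant at -12.
-136 − 12 = -148;  -846 − 148 = -994;  -3811 − 994 = -4805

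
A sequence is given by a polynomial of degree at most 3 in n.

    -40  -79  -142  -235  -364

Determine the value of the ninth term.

Δ: -39, -63, -93, -129
Δ²: -24, -30, -36
Δ³: -6, -6
Third differences constant at -6.
-36 − 6 = -42;  -129 − 42 = -171;  -364 − 171 = -535
-42 − 6 = -48;  -171 − 48 = -219;  -535 − 219 = -754
-48 − 6 = -54;  -219 − 54 = -273;  -754 − 273 = -1027
-54 − 6 = -60;  -273 − 60 = -333;  -1027 − 333 = -1360

-1360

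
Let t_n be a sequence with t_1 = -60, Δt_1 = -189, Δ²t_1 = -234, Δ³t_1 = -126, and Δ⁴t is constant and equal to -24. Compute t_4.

Build the table forward from the leading diagonal:
D4: -24  -24  -24  -24
D3: -126  -150  -174  -198
D2: -234  -360  -510  -684
D1: -189  -423  -783  -1293
t: -60  -249  -672  -1455

-1455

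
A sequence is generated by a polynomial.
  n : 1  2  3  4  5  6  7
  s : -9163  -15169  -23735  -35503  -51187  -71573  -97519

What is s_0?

-5147

Δ: -6006, -8566, -11768, -15684, -20386, -25946
Δ²: -2560, -3202, -3916, -4702, -5560
Δ³: -642, -714, -786, -858
Δ⁴: -72, -72, -72
The fourth differences are constant at -72.
Work back: -642 + 72 = -570;  -2560 + 570 = -1990;  -6006 + 1990 = -4016;  -9163 + 4016 = -5147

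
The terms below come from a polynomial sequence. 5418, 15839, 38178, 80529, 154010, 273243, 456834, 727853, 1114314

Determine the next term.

1649655

First differences: 10421 , 22339 , 42351 , 73481 , 119233 , 183591 , 271019 , 386461
Second differences: 11918 , 20012 , 31130 , 45752 , 64358 , 87428 , 115442
Third differences: 8094 , 11118 , 14622 , 18606 , 23070 , 28014
Fourth differences: 3024 , 3504 , 3984 , 4464 , 4944
Fifth differences: 480 , 480 , 480 , 480
Constant fifth difference = 480, so extend:
4944 + 480 = 5424;  28014 + 5424 = 33438;  115442 + 33438 = 148880;  386461 + 148880 = 535341;  1114314 + 535341 = 1649655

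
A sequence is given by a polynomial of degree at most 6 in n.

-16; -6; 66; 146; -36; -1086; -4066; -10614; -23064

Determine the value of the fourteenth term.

-319374

First differences: 10 , 72 , 80 , -182 , -1050 , -2980 , -6548 , -12450
Second differences: 62 , 8 , -262 , -868 , -1930 , -3568 , -5902
Third differences: -54 , -270 , -606 , -1062 , -1638 , -2334
Fourth differences: -216 , -336 , -456 , -576 , -696
Fifth differences: -120 , -120 , -120 , -120
Constant fifth difference = -120, so extend:
-696 − 120 = -816;  -2334 − 816 = -3150;  -5902 − 3150 = -9052;  -12450 − 9052 = -21502;  -23064 − 21502 = -44566
-816 − 120 = -936;  -3150 − 936 = -4086;  -9052 − 4086 = -13138;  -21502 − 13138 = -34640;  -44566 − 34640 = -79206
-936 − 120 = -1056;  -4086 − 1056 = -5142;  -13138 − 5142 = -18280;  -34640 − 18280 = -52920;  -79206 − 52920 = -132126
-1056 − 120 = -1176;  -5142 − 1176 = -6318;  -18280 − 6318 = -24598;  -52920 − 24598 = -77518;  -132126 − 77518 = -209644
-1176 − 120 = -1296;  -6318 − 1296 = -7614;  -24598 − 7614 = -32212;  -77518 − 32212 = -109730;  -209644 − 109730 = -319374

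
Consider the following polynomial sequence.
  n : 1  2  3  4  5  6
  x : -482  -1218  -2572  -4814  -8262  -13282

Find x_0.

-142

First differences: -736  -1354  -2242  -3448  -5020
Second differences: -618  -888  -1206  -1572
Third differences: -270  -318  -366
Fourth differences: -48  -48
The fourth differences are constant at -48.
Work back: -270 + 48 = -222;  -618 + 222 = -396;  -736 + 396 = -340;  -482 + 340 = -142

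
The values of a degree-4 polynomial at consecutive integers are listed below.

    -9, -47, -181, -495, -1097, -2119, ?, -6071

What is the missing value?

Using the first 6 terms:
D1: -38, -134, -314, -602, -1022
D2: -96, -180, -288, -420
D3: -84, -108, -132
D4: -24, -24
Constant fourth difference = -24.
Extend forward: -132 − 24 = -156;  -420 − 156 = -576;  -1022 − 576 = -1598;  -2119 − 1598 = -3717

-3717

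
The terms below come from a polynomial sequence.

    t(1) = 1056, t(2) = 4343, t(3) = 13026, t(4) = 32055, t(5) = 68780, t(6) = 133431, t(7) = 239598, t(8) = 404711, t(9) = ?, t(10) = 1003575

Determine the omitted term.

Using the first 8 terms:
First differences: 3287, 8683, 19029, 36725, 64651, 106167, 165113
Second differences: 5396, 10346, 17696, 27926, 41516, 58946
Third differences: 4950, 7350, 10230, 13590, 17430
Fourth differences: 2400, 2880, 3360, 3840
Fifth differences: 480, 480, 480
Constant fifth difference = 480.
Extend forward: 3840 + 480 = 4320;  17430 + 4320 = 21750;  58946 + 21750 = 80696;  165113 + 80696 = 245809;  404711 + 245809 = 650520

650520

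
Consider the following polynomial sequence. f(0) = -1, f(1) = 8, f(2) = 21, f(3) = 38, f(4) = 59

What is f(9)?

224

D1: 9 , 13 , 17 , 21
D2: 4 , 4 , 4
Constant second difference = 4, so extend:
21 + 4 = 25;  59 + 25 = 84
25 + 4 = 29;  84 + 29 = 113
29 + 4 = 33;  113 + 33 = 146
33 + 4 = 37;  146 + 37 = 183
37 + 4 = 41;  183 + 41 = 224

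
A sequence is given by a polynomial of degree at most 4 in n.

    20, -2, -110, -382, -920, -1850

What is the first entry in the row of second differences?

-86

D1: -22, -108, -272, -538, -930
D2: -86, -164, -266, -392
D3: -78, -102, -126
D4: -24, -24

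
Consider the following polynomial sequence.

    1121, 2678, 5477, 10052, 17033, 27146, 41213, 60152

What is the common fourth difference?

96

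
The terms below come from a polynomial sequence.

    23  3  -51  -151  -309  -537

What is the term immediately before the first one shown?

First differences: -20  -54  -100  -158  -228
Second differences: -34  -46  -58  -70
Third differences: -12  -12  -12
The third differences are constant at -12.
Work back: -34 + 12 = -22;  -20 + 22 = 2;  23 − 2 = 21

21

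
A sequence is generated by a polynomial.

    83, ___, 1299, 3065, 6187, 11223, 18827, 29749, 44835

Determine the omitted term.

427

Using the last 7 terms:
First differences: 1766, 3122, 5036, 7604, 10922, 15086
Second differences: 1356, 1914, 2568, 3318, 4164
Third differences: 558, 654, 750, 846
Fourth differences: 96, 96, 96
Constant fourth difference = 96.
Extend backward: 558 − 96 = 462;  1356 − 462 = 894;  1766 − 894 = 872;  1299 − 872 = 427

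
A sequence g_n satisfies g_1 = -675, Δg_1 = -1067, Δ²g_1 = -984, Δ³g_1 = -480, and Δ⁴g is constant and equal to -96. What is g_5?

-12863

Build the table forward from the leading diagonal:
Fourth differences: -96, -96, -96, -96, -96
Third differences: -480, -576, -672, -768, -864
Second differences: -984, -1464, -2040, -2712, -3480
First differences: -1067, -2051, -3515, -5555, -8267
g: -675, -1742, -3793, -7308, -12863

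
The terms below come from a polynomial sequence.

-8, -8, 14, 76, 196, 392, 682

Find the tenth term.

0 , 22 , 62 , 120 , 196 , 290
22 , 40 , 58 , 76 , 94
18 , 18 , 18 , 18
Constant third difference = 18, so extend:
94 + 18 = 112;  290 + 112 = 402;  682 + 402 = 1084
112 + 18 = 130;  402 + 130 = 532;  1084 + 532 = 1616
130 + 18 = 148;  532 + 148 = 680;  1616 + 680 = 2296

2296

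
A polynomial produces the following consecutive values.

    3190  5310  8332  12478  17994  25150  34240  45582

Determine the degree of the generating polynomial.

4

2120, 3022, 4146, 5516, 7156, 9090, 11342
902, 1124, 1370, 1640, 1934, 2252
222, 246, 270, 294, 318
24, 24, 24, 24
The fourth differences are constant, so the polynomial has degree 4.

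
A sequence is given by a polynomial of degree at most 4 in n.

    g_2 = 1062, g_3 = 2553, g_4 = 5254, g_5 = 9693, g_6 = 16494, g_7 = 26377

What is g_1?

1491  2701  4439  6801  9883
1210  1738  2362  3082
528  624  720
96  96
The fourth differences are constant at 96.
Work back: 528 − 96 = 432;  1210 − 432 = 778;  1491 − 778 = 713;  1062 − 713 = 349

349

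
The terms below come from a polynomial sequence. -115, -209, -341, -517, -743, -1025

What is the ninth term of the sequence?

Δ: -94, -132, -176, -226, -282
Δ²: -38, -44, -50, -56
Δ³: -6, -6, -6
Third differences constant at -6.
-56 − 6 = -62;  -282 − 62 = -344;  -1025 − 344 = -1369
-62 − 6 = -68;  -344 − 68 = -412;  -1369 − 412 = -1781
-68 − 6 = -74;  -412 − 74 = -486;  -1781 − 486 = -2267

-2267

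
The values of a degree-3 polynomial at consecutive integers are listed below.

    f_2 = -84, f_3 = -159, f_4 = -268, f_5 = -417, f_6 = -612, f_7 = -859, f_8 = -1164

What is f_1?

Δ: -75  -109  -149  -195  -247  -305
Δ²: -34  -40  -46  -52  -58
Δ³: -6  -6  -6  -6
The third differences are constant at -6.
Work back: -34 + 6 = -28;  -75 + 28 = -47;  -84 + 47 = -37

-37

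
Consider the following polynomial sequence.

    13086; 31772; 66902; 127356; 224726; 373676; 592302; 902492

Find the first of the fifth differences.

First differences: 18686, 35130, 60454, 97370, 148950, 218626, 310190
Second differences: 16444, 25324, 36916, 51580, 69676, 91564
Third differences: 8880, 11592, 14664, 18096, 21888
Fourth differences: 2712, 3072, 3432, 3792
Fifth differences: 360, 360, 360

360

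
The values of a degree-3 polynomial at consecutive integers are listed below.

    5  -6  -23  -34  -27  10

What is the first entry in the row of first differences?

D1: -11, -17, -11, 7, 37
D2: -6, 6, 18, 30
D3: 12, 12, 12

-11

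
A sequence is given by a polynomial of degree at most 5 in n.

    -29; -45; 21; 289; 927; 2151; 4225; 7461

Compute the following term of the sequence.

12219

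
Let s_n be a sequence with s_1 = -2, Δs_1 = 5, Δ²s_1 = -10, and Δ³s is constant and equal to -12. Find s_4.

Build the table forward from the leading diagonal:
Third differences: -12, -12, -12, -12
Second differences: -10, -22, -34, -46
First differences: 5, -5, -27, -61
s: -2, 3, -2, -29

-29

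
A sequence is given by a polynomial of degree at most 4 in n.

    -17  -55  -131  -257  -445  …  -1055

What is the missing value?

-707

Using the first 5 terms:
Δ: -38, -76, -126, -188
Δ²: -38, -50, -62
Δ³: -12, -12
Constant third difference = -12.
Extend forward: -62 − 12 = -74;  -188 − 74 = -262;  -445 − 262 = -707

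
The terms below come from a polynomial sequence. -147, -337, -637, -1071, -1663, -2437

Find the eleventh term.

-9877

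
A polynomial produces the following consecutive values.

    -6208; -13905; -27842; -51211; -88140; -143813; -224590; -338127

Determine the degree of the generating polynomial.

5

Δ: -7697, -13937, -23369, -36929, -55673, -80777, -113537
Δ²: -6240, -9432, -13560, -18744, -25104, -32760
Δ³: -3192, -4128, -5184, -6360, -7656
Δ⁴: -936, -1056, -1176, -1296
Δ⁵: -120, -120, -120
The fifth differences are constant, so the polynomial has degree 5.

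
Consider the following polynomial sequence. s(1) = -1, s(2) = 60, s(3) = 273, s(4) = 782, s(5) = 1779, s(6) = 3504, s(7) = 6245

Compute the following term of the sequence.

10338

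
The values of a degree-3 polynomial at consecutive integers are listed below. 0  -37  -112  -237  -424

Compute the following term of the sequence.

-685

D1: -37, -75, -125, -187
D2: -38, -50, -62
D3: -12, -12
Constant third difference = -12, so extend:
-62 − 12 = -74;  -187 − 74 = -261;  -424 − 261 = -685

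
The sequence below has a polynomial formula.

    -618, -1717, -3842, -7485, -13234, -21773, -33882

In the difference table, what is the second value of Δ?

-2125

First differences: -1099, -2125, -3643, -5749, -8539, -12109
Second differences: -1026, -1518, -2106, -2790, -3570
Third differences: -492, -588, -684, -780
Fourth differences: -96, -96, -96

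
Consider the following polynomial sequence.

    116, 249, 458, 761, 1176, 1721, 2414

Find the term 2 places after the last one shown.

4316

133, 209, 303, 415, 545, 693
76, 94, 112, 130, 148
18, 18, 18, 18
The third differences are constant (18).
148 + 18 = 166;  693 + 166 = 859;  2414 + 859 = 3273
166 + 18 = 184;  859 + 184 = 1043;  3273 + 1043 = 4316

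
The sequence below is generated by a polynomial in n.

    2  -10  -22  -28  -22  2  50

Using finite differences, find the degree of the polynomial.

3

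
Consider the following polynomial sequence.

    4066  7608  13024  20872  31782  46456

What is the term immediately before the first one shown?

1912

First differences: 3542  5416  7848  10910  14674
Second differences: 1874  2432  3062  3764
Third differences: 558  630  702
Fourth differences: 72  72
The fourth differences are constant at 72.
Work back: 558 − 72 = 486;  1874 − 486 = 1388;  3542 − 1388 = 2154;  4066 − 2154 = 1912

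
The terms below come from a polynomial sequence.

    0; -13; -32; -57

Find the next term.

-88

-13, -19, -25
-6, -6
The second differences are constant (-6).
-25 − 6 = -31;  -57 − 31 = -88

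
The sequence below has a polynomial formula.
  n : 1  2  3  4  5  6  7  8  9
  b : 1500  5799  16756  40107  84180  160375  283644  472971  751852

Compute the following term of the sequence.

D1: 4299  10957  23351  44073  76195  123269  189327  278881
D2: 6658  12394  20722  32122  47074  66058  89554
D3: 5736  8328  11400  14952  18984  23496
D4: 2592  3072  3552  4032  4512
D5: 480  480  480  480
Constant fifth difference = 480, so extend:
4512 + 480 = 4992;  23496 + 4992 = 28488;  89554 + 28488 = 118042;  278881 + 118042 = 396923;  751852 + 396923 = 1148775

1148775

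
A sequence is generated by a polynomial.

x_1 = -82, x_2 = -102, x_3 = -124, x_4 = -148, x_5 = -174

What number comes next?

-202

-20  -22  -24  -26
-2  -2  -2
The second differences are constant (-2).
-26 − 2 = -28;  -174 − 28 = -202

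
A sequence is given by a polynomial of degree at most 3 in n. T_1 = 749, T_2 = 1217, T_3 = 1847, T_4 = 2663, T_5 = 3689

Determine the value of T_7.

6467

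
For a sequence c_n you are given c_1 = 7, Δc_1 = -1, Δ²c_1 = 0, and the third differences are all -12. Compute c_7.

Build the table forward from the leading diagonal:
Δ³: -12, -12, -12, -12, -12, -12, -12
Δ²: 0, -12, -24, -36, -48, -60, -72
Δ: -1, -1, -13, -37, -73, -121, -181
c: 7, 6, 5, -8, -45, -118, -239

-239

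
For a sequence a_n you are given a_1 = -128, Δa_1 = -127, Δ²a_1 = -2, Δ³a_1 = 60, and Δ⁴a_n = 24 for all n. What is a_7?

640

Build the table forward from the leading diagonal:
D4: 24, 24, 24, 24, 24, 24, 24
D3: 60, 84, 108, 132, 156, 180, 204
D2: -2, 58, 142, 250, 382, 538, 718
D1: -127, -129, -71, 71, 321, 703, 1241
a: -128, -255, -384, -455, -384, -63, 640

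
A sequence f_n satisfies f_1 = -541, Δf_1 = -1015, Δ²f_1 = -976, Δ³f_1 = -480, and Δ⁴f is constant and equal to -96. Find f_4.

-6994

Build the table forward from the leading diagonal:
D4: -96  -96  -96  -96
D3: -480  -576  -672  -768
D2: -976  -1456  -2032  -2704
D1: -1015  -1991  -3447  -5479
f: -541  -1556  -3547  -6994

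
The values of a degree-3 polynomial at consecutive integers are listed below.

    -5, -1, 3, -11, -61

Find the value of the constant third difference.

-18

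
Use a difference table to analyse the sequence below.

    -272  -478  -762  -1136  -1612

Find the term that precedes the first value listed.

-132

Δ: -206, -284, -374, -476
Δ²: -78, -90, -102
Δ³: -12, -12
The third differences are constant at -12.
Work back: -78 + 12 = -66;  -206 + 66 = -140;  -272 + 140 = -132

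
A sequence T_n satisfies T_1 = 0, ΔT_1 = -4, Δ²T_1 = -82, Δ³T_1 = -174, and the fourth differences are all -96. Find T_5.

-1300

Build the table forward from the leading diagonal:
D4: -96  -96  -96  -96  -96
D3: -174  -270  -366  -462  -558
D2: -82  -256  -526  -892  -1354
D1: -4  -86  -342  -868  -1760
T: 0  -4  -90  -432  -1300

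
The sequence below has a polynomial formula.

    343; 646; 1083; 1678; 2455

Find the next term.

Δ: 303, 437, 595, 777
Δ²: 134, 158, 182
Δ³: 24, 24
Constant third difference = 24, so extend:
182 + 24 = 206;  777 + 206 = 983;  2455 + 983 = 3438

3438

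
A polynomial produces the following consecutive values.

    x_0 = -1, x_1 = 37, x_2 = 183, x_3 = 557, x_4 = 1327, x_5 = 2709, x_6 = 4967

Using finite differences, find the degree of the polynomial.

4

Δ: 38, 146, 374, 770, 1382, 2258
Δ²: 108, 228, 396, 612, 876
Δ³: 120, 168, 216, 264
Δ⁴: 48, 48, 48
The fourth differences are constant, so the polynomial has degree 4.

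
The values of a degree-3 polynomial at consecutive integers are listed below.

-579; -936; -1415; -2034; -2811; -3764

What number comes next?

-357  -479  -619  -777  -953
-122  -140  -158  -176
-18  -18  -18
The third differences are constant (-18).
-176 − 18 = -194;  -953 − 194 = -1147;  -3764 − 1147 = -4911

-4911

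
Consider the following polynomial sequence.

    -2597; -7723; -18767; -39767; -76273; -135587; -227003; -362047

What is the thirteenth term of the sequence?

Δ: -5126 , -11044 , -21000 , -36506 , -59314 , -91416 , -135044
Δ²: -5918 , -9956 , -15506 , -22808 , -32102 , -43628
Δ³: -4038 , -5550 , -7302 , -9294 , -11526
Δ⁴: -1512 , -1752 , -1992 , -2232
Δ⁵: -240 , -240 , -240
Fifth differences constant at -240.
-2232 − 240 = -2472;  -11526 − 2472 = -13998;  -43628 − 13998 = -57626;  -135044 − 57626 = -192670;  -362047 − 192670 = -554717
-2472 − 240 = -2712;  -13998 − 2712 = -16710;  -57626 − 16710 = -74336;  -192670 − 74336 = -267006;  -554717 − 267006 = -821723
-2712 − 240 = -2952;  -16710 − 2952 = -19662;  -74336 − 19662 = -93998;  -267006 − 93998 = -361004;  -821723 − 361004 = -1182727
-2952 − 240 = -3192;  -19662 − 3192 = -22854;  -93998 − 22854 = -116852;  -361004 − 116852 = -477856;  -1182727 − 477856 = -1660583
-3192 − 240 = -3432;  -22854 − 3432 = -26286;  -116852 − 26286 = -143138;  -477856 − 143138 = -620994;  -1660583 − 620994 = -2281577

-2281577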